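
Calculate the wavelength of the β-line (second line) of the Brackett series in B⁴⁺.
104.97774 nm

The lines of a series are numbered from the longest wavelength (smallest ΔE) outward; the second line is the transition from n = n_f + 2 to n_f.
The Brackett series has all transitions ending at n_f = 4.

For B⁴⁺ (Z = 5), the second line (β-line) is the jump from n = 6 to n = 4:
E_6 = -13.6057 × 5² / 6² = -9.44840278 eV
E_4 = -13.6057 × 5² / 4² = -21.25890625 eV
ΔE = E_6 - E_4 = 11.81050347 eV

λ = hc/E = 1239.84 eV·nm / 11.81050347 eV
λ = 104.97774 nm

This is the β-line of the Brackett series in B⁴⁺.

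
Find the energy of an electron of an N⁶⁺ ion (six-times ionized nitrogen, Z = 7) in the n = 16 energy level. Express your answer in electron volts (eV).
-2.604216 eV

The energy levels of a hydrogen-like atom are given by:
E_n = -13.6057 Z² / n² eV  (with Z = 7 for N⁶⁺)

For n = 16:
E_16 = -13.6057 × 7² / 16²
E_16 = -13.6057 × 49 / 256
E_16 = -2.604216 eV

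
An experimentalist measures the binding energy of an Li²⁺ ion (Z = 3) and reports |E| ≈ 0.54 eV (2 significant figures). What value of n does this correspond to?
n = 15

The exact energy levels follow E_n = -13.6057 Z² / n² eV with Z = 3.

The measured value (-0.54 eV) is reported to only 2 significant figures, so we must test candidate n values and see which one matches to that precision.

Candidate energies:
  n = 13:  E = -13.6057 × 3² / 13² = -0.72456 eV
  n = 14:  E = -13.6057 × 3² / 14² = -0.62475 eV
  n = 15:  E = -13.6057 × 3² / 15² = -0.54423 eV  ← matches
  n = 16:  E = -13.6057 × 3² / 16² = -0.47833 eV
  n = 17:  E = -13.6057 × 3² / 17² = -0.42371 eV

Checking against the measurement of -0.54 eV (2 sig figs), only n = 15 agrees:
E_15 = -0.54423 eV, which rounds to -0.54 eV ✓

Therefore n = 15.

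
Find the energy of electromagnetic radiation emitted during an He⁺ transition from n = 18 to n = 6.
1.3438 eV

The energy levels are E_n = -13.6057 Z² eV / n².

Energy at n = 18: E_18 = -13.6057 × 2² / 18² = -0.1679716 eV
Energy at n = 6: E_6 = -13.6057 × 2² / 6² = -1.5117444 eV

For emission (electron falling to lower state), the photon energy is:
E_photon = E_18 - E_6 = |-0.1679716 - (-1.5117444)|
E_photon = 1.3438 eV

This energy is carried away by the emitted photon.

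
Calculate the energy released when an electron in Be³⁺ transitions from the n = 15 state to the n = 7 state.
3.47516 eV

The energy levels are E_n = -13.6057 Z² eV / n².

Energy at n = 15: E_15 = -13.6057 × 4² / 15² = -0.96751644 eV
Energy at n = 7: E_7 = -13.6057 × 4² / 7² = -4.44267755 eV

For emission (electron falling to lower state), the photon energy is:
E_photon = E_15 - E_7 = |-0.96751644 - (-4.44267755)|
E_photon = 3.47516 eV

This energy is carried away by the emitted photon.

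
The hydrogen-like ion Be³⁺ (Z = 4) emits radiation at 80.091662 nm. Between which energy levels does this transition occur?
n = 5 → n = 3

First, find the photon energy from the wavelength (hc = 1239.84 eV·nm):
E = hc/λ = 1239.84 eV·nm / 80.091662 nm = 15.480263 eV

The energy levels of Be³⁺ satisfy E_n = -13.6057 × 4² / n² eV, so an emission n_i → n_f releases
ΔE = 13.6057 × 4² × (1/n_f² − 1/n_i²) eV.

Setting ΔE equal to the photon energy:
1/n_f² − 1/n_i² = 15.480263 / (13.6057 × 4²) = 0.071111111

Since 1/n_i² must be positive, we need 1/n_f² > 0.071111111, i.e. n_f ≤ 3. For each allowed n_f, solve n_i = (1/n_f² − 0.071111111)^(−1/2) and check whether it is a whole number:
  n_f = 1: 1/n_i² = 1.000000000 − 0.071111111 = 0.928888889 → n_i = 1.038  (not an integer) ✗
  n_f = 2: 1/n_i² = 0.250000000 − 0.071111111 = 0.178888889 → n_i = 2.364  (not an integer) ✗
  n_f = 3: 1/n_i² = 0.111111111 − 0.071111111 = 0.040000000 → n_i = 5.000  → integer, n_i = 5 ✓

Only n_f = 3 gives an integer upper level, n_i = 5.

The transition is from n = 5 to n = 3 (emission).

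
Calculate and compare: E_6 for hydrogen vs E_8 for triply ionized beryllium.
Be³⁺ at n = 8 (E = -3.401425 eV)

Using E_n = -13.6057 Z² / n² eV:

H (Z = 1) at n = 6:
E = -13.6057 × 1² / 6² = -13.6057 × 1 / 36 = -0.377936111 eV

Be³⁺ (Z = 4) at n = 8:
E = -13.6057 × 4² / 8² = -13.6057 × 16 / 64 = -3.401425000 eV

Since -3.401425000 eV < -0.377936111 eV,
Be³⁺ at n = 8 is more tightly bound (requires more energy to ionize).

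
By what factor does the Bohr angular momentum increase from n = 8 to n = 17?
2.125

In the Bohr model, L_n = nℏ, so the ratio is purely the ratio of quantum numbers:

L_17/L_8 = 17ℏ / 8ℏ = 17/8 = 2.125

The angular momentum scales linearly with n.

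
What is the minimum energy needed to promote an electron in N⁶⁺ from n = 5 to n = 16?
24.062956 eV

The energy levels of a hydrogen-like atom are E_n = -13.6057 Z² eV / n².

Energy at n = 5: E_5 = -13.6057 × 7² / 5² = -26.667172000 eV
Energy at n = 16: E_16 = -13.6057 × 7² / 16² = -2.604216016 eV

The excitation energy is the difference:
ΔE = E_16 - E_5
ΔE = -2.604216016 - (-26.667172000)
ΔE = 24.062956 eV

Since this is positive, energy must be absorbed (photon absorption).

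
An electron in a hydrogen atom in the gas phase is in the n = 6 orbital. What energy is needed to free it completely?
0.37794 eV

The ionization energy is the energy needed to remove the electron completely (n → ∞).

For hydrogen, E_n = -13.6057 eV / n².

At n = 6: E_6 = -13.6057 / 6² = -0.37793611 eV
At n = ∞: E_∞ = 0 eV

Ionization energy = E_∞ - E_6 = 0 - (-0.37793611) = 0.37793611 eV
Ionization energy ≈ 0.37794 eV

This is also called the binding energy of the electron in state n = 6.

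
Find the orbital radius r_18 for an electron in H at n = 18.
17.145342 nm (or 171.453416 Å)

The Bohr radius formula is:
r_n = n² a₀ / Z

where a₀ = 0.052917721 nm is the Bohr radius.

For H (Z = 1) at n = 18:
r_18 = 18² × 0.052917721 nm / 1
r_18 = 324 × 0.052917721 nm / 1
r_18 = 17.1453416 nm / 1
r_18 = 17.145342 nm

The electron orbits at approximately 17.145342 nm from the nucleus.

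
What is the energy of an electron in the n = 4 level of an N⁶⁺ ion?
-41.6675 eV

For hydrogen-like ions, the energy levels scale with Z²:
E_n = -13.6057 Z² / n² eV

For N⁶⁺ (Z = 7) at n = 4:
E_4 = -13.6057 × 7² / 4²
E_4 = -13.6057 × 49 / 16
E_4 = -666.6793 / 16
E_4 = -41.6675 eV

The energy is 49 times more negative than hydrogen at the same n due to the stronger nuclear charge.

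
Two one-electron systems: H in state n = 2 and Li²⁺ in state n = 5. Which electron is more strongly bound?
Li²⁺ at n = 5 (E = -4.898052 eV)

Using E_n = -13.6057 Z² / n² eV:

H (Z = 1) at n = 2:
E = -13.6057 × 1² / 2² = -13.6057 × 1 / 4 = -3.401425000 eV

Li²⁺ (Z = 3) at n = 5:
E = -13.6057 × 3² / 5² = -13.6057 × 9 / 25 = -4.898052000 eV

Since -4.898052000 eV < -3.401425000 eV,
Li²⁺ at n = 5 is more tightly bound (requires more energy to ionize).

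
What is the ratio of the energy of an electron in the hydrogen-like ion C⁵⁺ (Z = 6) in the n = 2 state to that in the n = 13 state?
42.250000

Using E_n = -13.6057 Z² / n² eV with Z = 6:

E_2 = -13.6057 × 6² / 2² = -489.8052 / 4 = -122.451300000000 eV
E_13 = -13.6057 × 6² / 13² = -489.8052 / 169 = -2.898255621302 eV

The ratio is:
E_2/E_13 = (-122.451300000000) / (-2.898255621302)
E_2/E_13 = (-489.8052/4) / (-489.8052/169)
E_2/E_13 = 169/4
E_2/E_13 = 42.250000
(Note: the Z² factors cancel in the ratio.)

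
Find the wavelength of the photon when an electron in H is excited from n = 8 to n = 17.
7491.00439 nm

First, find the transition energy using E_n = -13.6057 / n² eV:
E_8 = -13.6057 / 8² = -0.21258906250 eV
E_17 = -13.6057 / 17² = -0.04707854671 eV

Photon energy: |ΔE| = |E_17 - E_8| = 0.16551051579 eV

Convert to wavelength using E = hc/λ with hc = 1239.84 eV·nm:
λ = hc/E = 1239.84 eV·nm / 0.16551051579 eV
λ = 7491.00439 nm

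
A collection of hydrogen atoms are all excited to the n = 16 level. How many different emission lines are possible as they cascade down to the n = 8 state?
36

The electron can occupy levels n = 8, 9, ..., 16 during de-excitation — that is m = 16 - 8 + 1 = 9 distinct levels.

The number of distinct spectral lines equals the number of ways to choose 2 of these m levels (each pair gives one possible emission transition):

Number of lines = m(m-1)/2 = 9×8/2 = 36

These correspond to all possible transitions between the 9 levels:
16 → 15, 16 → 14, 16 → 13, 16 → 12, 16 → 11, 16 → 10, 16 → 9, 16 → 8...

Each transition produces a photon with a unique energy (and thus wavelength). This count does not depend on Z.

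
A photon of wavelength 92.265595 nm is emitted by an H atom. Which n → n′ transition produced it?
n = 9 → n = 1

First, find the photon energy from the wavelength (hc = 1239.84 eV·nm):
E = hc/λ = 1239.84 eV·nm / 92.265595 nm = 13.437728 eV

The energy levels of hydrogen satisfy E_n = -13.6057 / n² eV, so an emission n_i → n_f releases
ΔE = 13.6057 × (1/n_f² − 1/n_i²) eV.

Setting ΔE equal to the photon energy:
1/n_f² − 1/n_i² = 13.437728 / 13.6057 = 0.98765429

Since 1/n_i² must be positive, we need 1/n_f² > 0.98765429, i.e. n_f ≤ 1. For each allowed n_f, solve n_i = (1/n_f² − 0.98765429)^(−1/2) and check whether it is a whole number:
  n_f = 1: 1/n_i² = 1.00000000 − 0.98765429 = 0.01234571 → n_i = 9.000  → integer, n_i = 9 ✓

Only n_f = 1 gives an integer upper level, n_i = 9.

The transition is from n = 9 to n = 1 (emission).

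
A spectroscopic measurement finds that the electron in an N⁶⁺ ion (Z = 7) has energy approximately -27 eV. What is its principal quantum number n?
n = 5

The exact energy levels follow E_n = -13.6057 Z² / n² eV with Z = 7.

The measured value (-27 eV) is reported to only 2 significant figures, so we must test candidate n values and see which one matches to that precision.

Candidate energies:
  n = 3:  E = -13.6057 × 7² / 3² = -74.07548 eV
  n = 4:  E = -13.6057 × 7² / 4² = -41.66746 eV
  n = 5:  E = -13.6057 × 7² / 5² = -26.66717 eV  ← matches
  n = 6:  E = -13.6057 × 7² / 6² = -18.51887 eV
  n = 7:  E = -13.6057 × 7² / 7² = -13.60570 eV

Checking against the measurement of -27 eV (2 sig figs), only n = 5 agrees:
E_5 = -26.66717 eV, which rounds to -27 eV ✓

Therefore n = 5.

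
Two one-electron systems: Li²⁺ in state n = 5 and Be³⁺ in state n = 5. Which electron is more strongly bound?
Be³⁺ at n = 5 (E = -8.7076 eV)

Using E_n = -13.6057 Z² / n² eV:

Li²⁺ (Z = 3) at n = 5:
E = -13.6057 × 3² / 5² = -13.6057 × 9 / 25 = -4.8980520 eV

Be³⁺ (Z = 4) at n = 5:
E = -13.6057 × 4² / 5² = -13.6057 × 16 / 25 = -8.7076480 eV

Since -8.7076480 eV < -4.8980520 eV,
Be³⁺ at n = 5 is more tightly bound (requires more energy to ionize).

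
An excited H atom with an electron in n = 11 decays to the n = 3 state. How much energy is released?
1.3993 eV

The energy levels are E_n = -13.6057 eV / n².

Energy at n = 11: E_11 = -13.6057 / 11² = -0.1124438 eV
Energy at n = 3: E_3 = -13.6057 / 3² = -1.5117444 eV

For emission (electron falling to lower state), the photon energy is:
E_photon = E_11 - E_3 = |-0.1124438 - (-1.5117444)|
E_photon = 1.3993 eV

This energy is carried away by the emitted photon.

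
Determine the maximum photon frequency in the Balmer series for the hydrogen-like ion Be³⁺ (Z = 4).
1.316e+16 Hz

The series limit corresponds to the transition from n = ∞ to n = 2.
This is the highest energy (shortest wavelength) transition in the Balmer series.

E_∞ = 0 eV
E_2 = -13.6057 × 4² / 2² = -54.42280000 eV

Energy at series limit:
ΔE = E_∞ - E_2 = 0 - (-54.42280000) = 54.42280000 eV
E = 54.42280000 eV × (1.602177 × 10⁻¹⁹ J/eV) = 8.71950e-18 J
f = E/h = 8.71950e-18 J / (6.62607 × 10⁻³⁴ J·s) = 1.316e+16 Hz

This energy equals the ionization energy from the n = 2 state of Be³⁺.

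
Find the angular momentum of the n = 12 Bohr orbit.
1.2655e-33 J·s (or 12ℏ)

In the Bohr model, angular momentum is quantized:
L = nℏ

where ℏ = h/(2π) = 1.054572e-34 J·s

For n = 12:
L = 12 × 1.054572e-34 J·s
L = 1.2655e-33 J·s

This can also be written as L = 12ℏ.
The angular momentum is an integer multiple of the reduced Planck constant.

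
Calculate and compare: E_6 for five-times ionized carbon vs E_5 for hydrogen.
C⁵⁺ at n = 6 (E = -13.6057 eV)

Using E_n = -13.6057 Z² / n² eV:

C⁵⁺ (Z = 6) at n = 6:
E = -13.6057 × 6² / 6² = -13.6057 × 36 / 36 = -13.6057000 eV

H (Z = 1) at n = 5:
E = -13.6057 × 1² / 5² = -13.6057 × 1 / 25 = -0.5442280 eV

Since -13.6057000 eV < -0.5442280 eV,
C⁵⁺ at n = 6 is more tightly bound (requires more energy to ionize).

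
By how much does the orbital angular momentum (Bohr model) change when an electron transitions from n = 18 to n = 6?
1.2655e-33 J·s (or 12ℏ)

In the Bohr model, L_n = nℏ where ℏ = 1.054572e-34 J·s.

L_18 = 18ℏ = 1.898230e-33 J·s
L_6 = 6ℏ = 6.327432e-34 J·s

ΔL = L_18 - L_6 = (18 - 6)ℏ = 12ℏ
ΔL = 12 × 1.054572e-34 J·s = 1.2655e-33 J·s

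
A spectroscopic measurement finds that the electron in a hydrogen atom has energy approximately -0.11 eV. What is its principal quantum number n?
n = 11

The exact energy levels follow E_n = -13.6057 eV / n².

The measured value (-0.11 eV) is reported to only 2 significant figures, so we must test candidate n values and see which one matches to that precision.

Candidate energies:
  n = 9:  E = -13.6057/9² = -0.16797 eV
  n = 10:  E = -13.6057/10² = -0.13606 eV
  n = 11:  E = -13.6057/11² = -0.11244 eV  ← matches
  n = 12:  E = -13.6057/12² = -0.09448 eV
  n = 13:  E = -13.6057/13² = -0.08051 eV

Checking against the measurement of -0.11 eV (2 sig figs), only n = 11 agrees:
E_11 = -0.11244 eV, which rounds to -0.11 eV ✓

Therefore n = 11.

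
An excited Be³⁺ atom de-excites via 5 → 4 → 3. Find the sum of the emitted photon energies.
15.48 eV

The energy levels of Be³⁺ are E_n = -13.6057 × 4² / n² eV.

First transition (5 → 4):
ΔE₁ = |E_4 - E_5|
ΔE₁ = |-13.60570000 - (-8.70764800)| = 4.89805 eV

Second transition (4 → 3):
ΔE₂ = |E_3 - E_4|
ΔE₂ = |-24.18791111 - (-13.60570000)| = 10.58221 eV

Total energy released:
E_total = ΔE₁ + ΔE₂ = 4.89805 + 10.58221 = 15.48 eV

Note: This equals the direct transition 5 → 3: 15.48 eV ✓
Energy is conserved regardless of the path taken.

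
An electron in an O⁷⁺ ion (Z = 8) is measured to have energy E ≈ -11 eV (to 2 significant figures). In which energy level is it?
n = 9

The exact energy levels follow E_n = -13.6057 Z² / n² eV with Z = 8.

The measured value (-11 eV) is reported to only 2 significant figures, so we must test candidate n values and see which one matches to that precision.

Candidate energies:
  n = 7:  E = -13.6057 × 8² / 7² = -17.77071 eV
  n = 8:  E = -13.6057 × 8² / 8² = -13.60570 eV
  n = 9:  E = -13.6057 × 8² / 9² = -10.75018 eV  ← matches
  n = 10:  E = -13.6057 × 8² / 10² = -8.70765 eV
  n = 11:  E = -13.6057 × 8² / 11² = -7.19640 eV

Checking against the measurement of -11 eV (2 sig figs), only n = 9 agrees:
E_9 = -10.75018 eV, which rounds to -11 eV ✓

Therefore n = 9.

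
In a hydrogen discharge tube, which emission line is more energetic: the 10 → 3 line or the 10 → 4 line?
10 → 3

Calculate the energy for each transition:

Transition 10 → 3:
ΔE₁ = |E_3 - E_10| = |-13.6057/3² - (-13.6057/10²)|
ΔE₁ = |-1.511744444 - (-0.136057000)| = 1.375687 eV

Transition 10 → 4:
ΔE₂ = |E_4 - E_10| = |-13.6057/4² - (-13.6057/10²)|
ΔE₂ = |-0.850356250 - (-0.136057000)| = 0.714299 eV

Since 1.375687 eV > 0.714299 eV, the transition 10 → 3 emits the more energetic photon.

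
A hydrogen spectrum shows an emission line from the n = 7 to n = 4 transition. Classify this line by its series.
Brackett series

The spectral series in hydrogen are named based on the final (lower) energy level:
- Lyman series: n_final = 1 (ultraviolet)
- Balmer series: n_final = 2 (visible/near-UV)
- Paschen series: n_final = 3 (infrared)
- Brackett series: n_final = 4 (infrared)
- Pfund series: n_final = 5 (far infrared)

Since this transition ends at n = 4, it belongs to the Brackett series.

For reference, this 7 → 4 line has photon energy
ΔE = 13.6057 eV × (1/4² - 1/7²) = 0.57268890 eV,
corresponding to wavelength λ = hc/ΔE = 1239.84 eV·nm / 0.57268890 eV = 2164.95 nm in the infrared region.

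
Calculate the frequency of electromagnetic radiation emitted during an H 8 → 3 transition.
3.141e+14 Hz

First, find the transition energy:
E_8 = -13.6057 / 8² = -0.212589 eV
E_3 = -13.6057 / 3² = -1.511744 eV
|ΔE| = |E_3 - E_8| = 1.299155 eV

Convert to Joules: E = 1.299155 eV × (1.602177 × 10⁻¹⁹ J/eV) = 2.08148e-19 J

Using E = hf:
f = E/h = 2.08148e-19 J / (6.62607 × 10⁻³⁴ J·s)
f = 3.141e+14 Hz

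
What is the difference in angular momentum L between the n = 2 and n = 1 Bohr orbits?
1.055e-34 J·s (or 1ℏ)

In the Bohr model, L_n = nℏ where ℏ = 1.05457e-34 J·s.

L_2 = 2ℏ = 2.10914e-34 J·s
L_1 = 1ℏ = 1.05457e-34 J·s

ΔL = L_2 - L_1 = (2 - 1)ℏ = 1ℏ
ΔL = 1 × 1.05457e-34 J·s = 1.055e-34 J·s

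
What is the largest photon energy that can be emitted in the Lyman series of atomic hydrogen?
13.60570 eV

The series limit corresponds to the transition from n = ∞ to n = 1.
This is the highest energy (shortest wavelength) transition in the Lyman series.

E_∞ = 0 eV
E_1 = -13.6057 / 1² = -13.60570 eV

Energy at series limit:
ΔE = E_∞ - E_1 = 0 - (-13.60570) = 13.60570 eV

This energy equals the ionization energy from the n = 1 state of hydrogen.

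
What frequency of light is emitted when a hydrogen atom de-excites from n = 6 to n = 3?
2.74e+14 Hz

First, find the transition energy:
E_6 = -13.6057 / 6² = -0.37793611 eV
E_3 = -13.6057 / 3² = -1.51174444 eV
|ΔE| = |E_3 - E_6| = 1.13380833 eV

Convert to Joules: E = 1.13380833 eV × (1.602177 × 10⁻¹⁹ J/eV) = 1.8166e-19 J

Using E = hf:
f = E/h = 1.8166e-19 J / (6.62607 × 10⁻³⁴ J·s)
f = 2.74e+14 Hz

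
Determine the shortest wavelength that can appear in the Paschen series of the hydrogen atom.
820.1386 nm

The series limit corresponds to the transition from n = ∞ to n = 3.
This is the highest energy (shortest wavelength) transition in the Paschen series.

E_∞ = 0 eV
E_3 = -13.6057 / 3² = -1.51174444 eV

Energy at series limit:
ΔE = E_∞ - E_3 = 0 - (-1.51174444) = 1.51174444 eV
λ = hc/E = 1239.84 eV·nm / 1.51174444 eV = 820.1386 nm

This energy equals the ionization energy from the n = 3 state of hydrogen.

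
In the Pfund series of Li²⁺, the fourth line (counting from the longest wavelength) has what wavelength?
366.133 nm

The lines of a series are numbered from the longest wavelength (smallest ΔE) outward; the fourth line is the transition from n = n_f + 4 to n_f.
The Pfund series has all transitions ending at n_f = 5.

For Li²⁺ (Z = 3), the fourth line (δ-line) is the jump from n = 9 to n = 5:
E_9 = -13.6057 × 3² / 9² = -1.5117444 eV
E_5 = -13.6057 × 3² / 5² = -4.8980520 eV
ΔE = E_9 - E_5 = 3.3863076 eV

λ = hc/E = 1239.84 eV·nm / 3.3863076 eV
λ = 366.133 nm

This is the δ-line of the Pfund series in Li²⁺.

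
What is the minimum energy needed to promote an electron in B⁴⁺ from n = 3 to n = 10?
34.392 eV

The energy levels of a hydrogen-like atom are E_n = -13.6057 Z² eV / n².

Energy at n = 3: E_3 = -13.6057 × 5² / 3² = -37.793611 eV
Energy at n = 10: E_10 = -13.6057 × 5² / 10² = -3.401425 eV

The excitation energy is the difference:
ΔE = E_10 - E_3
ΔE = -3.401425 - (-37.793611)
ΔE = 34.392 eV

Since this is positive, energy must be absorbed (photon absorption).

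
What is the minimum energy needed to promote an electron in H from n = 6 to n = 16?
0.325 eV

The energy levels of a hydrogen-like atom are E_n = -13.6057 eV / n².

Energy at n = 6: E_6 = -13.6057 / 6² = -0.377936 eV
Energy at n = 16: E_16 = -13.6057 / 16² = -0.053147 eV

The excitation energy is the difference:
ΔE = E_16 - E_6
ΔE = -0.053147 - (-0.377936)
ΔE = 0.325 eV

Since this is positive, energy must be absorbed (photon absorption).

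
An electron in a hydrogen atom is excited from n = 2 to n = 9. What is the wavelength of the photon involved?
383.4414 nm

First, find the transition energy using E_n = -13.6057 / n² eV:
E_2 = -13.6057 / 2² = -3.40142500 eV
E_9 = -13.6057 / 9² = -0.16797160 eV

Photon energy: |ΔE| = |E_9 - E_2| = 3.23345340 eV

Convert to wavelength using E = hc/λ with hc = 1239.84 eV·nm:
λ = hc/E = 1239.84 eV·nm / 3.23345340 eV
λ = 383.4414 nm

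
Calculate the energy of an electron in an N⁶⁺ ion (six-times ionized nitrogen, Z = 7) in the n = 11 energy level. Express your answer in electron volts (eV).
-5.5097 eV

The energy levels of a hydrogen-like atom are given by:
E_n = -13.6057 Z² / n² eV  (with Z = 7 for N⁶⁺)

For n = 11:
E_11 = -13.6057 × 7² / 11²
E_11 = -13.6057 × 49 / 121
E_11 = -5.5097 eV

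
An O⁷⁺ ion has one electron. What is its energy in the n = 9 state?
-10.750183 eV

For hydrogen-like ions, the energy levels scale with Z²:
E_n = -13.6057 Z² / n² eV

For O⁷⁺ (Z = 8) at n = 9:
E_9 = -13.6057 × 8² / 9²
E_9 = -13.6057 × 64 / 81
E_9 = -870.7648 / 81
E_9 = -10.750183 eV

The energy is 64 times more negative than hydrogen at the same n due to the stronger nuclear charge.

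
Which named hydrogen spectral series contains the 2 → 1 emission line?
Lyman series

The spectral series in hydrogen are named based on the final (lower) energy level:
- Lyman series: n_final = 1 (ultraviolet)
- Balmer series: n_final = 2 (visible/near-UV)
- Paschen series: n_final = 3 (infrared)
- Brackett series: n_final = 4 (infrared)
- Pfund series: n_final = 5 (far infrared)

Since this transition ends at n = 1, it belongs to the Lyman series.

For reference, this 2 → 1 line has photon energy
ΔE = 13.6057 eV × (1/1² - 1/2²) = 10.2042750 eV,
corresponding to wavelength λ = hc/ΔE = 1239.84 eV·nm / 10.2042750 eV = 121.5020 nm in the ultraviolet region.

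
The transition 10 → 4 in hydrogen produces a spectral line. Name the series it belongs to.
Brackett series

The spectral series in hydrogen are named based on the final (lower) energy level:
- Lyman series: n_final = 1 (ultraviolet)
- Balmer series: n_final = 2 (visible/near-UV)
- Paschen series: n_final = 3 (infrared)
- Brackett series: n_final = 4 (infrared)
- Pfund series: n_final = 5 (far infrared)

Since this transition ends at n = 4, it belongs to the Brackett series.

For reference, this 10 → 4 line has photon energy
ΔE = 13.6057 eV × (1/4² - 1/10²) = 0.7142992500 eV,
corresponding to wavelength λ = hc/ΔE = 1239.84 eV·nm / 0.7142992500 eV = 1735.7431 nm in the infrared region.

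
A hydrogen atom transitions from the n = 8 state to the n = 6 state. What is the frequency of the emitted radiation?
3.998e+13 Hz

First, find the transition energy:
E_8 = -13.6057 / 8² = -0.2125891 eV
E_6 = -13.6057 / 6² = -0.3779361 eV
|ΔE| = |E_6 - E_8| = 0.1653470 eV

Convert to Joules: E = 0.1653470 eV × (1.602177 × 10⁻¹⁹ J/eV) = 2.64915e-20 J

Using E = hf:
f = E/h = 2.64915e-20 J / (6.62607 × 10⁻³⁴ J·s)
f = 3.998e+13 Hz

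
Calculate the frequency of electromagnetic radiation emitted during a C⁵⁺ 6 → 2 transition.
2.632e+16 Hz

First, find the transition energy:
E_6 = -13.6057 × 6² / 6² = -13.6057000 eV
E_2 = -13.6057 × 6² / 2² = -122.4513000 eV
|ΔE| = |E_2 - E_6| = 108.8456000 eV

Convert to Joules: E = 108.8456000 eV × (1.602177 × 10⁻¹⁹ J/eV) = 1.74390e-17 J

Using E = hf:
f = E/h = 1.74390e-17 J / (6.62607 × 10⁻³⁴ J·s)
f = 2.632e+16 Hz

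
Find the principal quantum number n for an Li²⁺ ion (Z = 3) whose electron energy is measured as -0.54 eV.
n = 15

The exact energy levels follow E_n = -13.6057 Z² / n² eV with Z = 3.

The measured value (-0.54 eV) is reported to only 2 significant figures, so we must test candidate n values and see which one matches to that precision.

Candidate energies:
  n = 13:  E = -13.6057 × 3² / 13² = -0.72456 eV
  n = 14:  E = -13.6057 × 3² / 14² = -0.62475 eV
  n = 15:  E = -13.6057 × 3² / 15² = -0.54423 eV  ← matches
  n = 16:  E = -13.6057 × 3² / 16² = -0.47833 eV
  n = 17:  E = -13.6057 × 3² / 17² = -0.42371 eV

Checking against the measurement of -0.54 eV (2 sig figs), only n = 15 agrees:
E_15 = -0.54423 eV, which rounds to -0.54 eV ✓

Therefore n = 15.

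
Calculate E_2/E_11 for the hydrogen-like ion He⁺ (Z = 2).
30.25

Using E_n = -13.6057 Z² / n² eV with Z = 2:

E_2 = -13.6057 × 2² / 2² = -54.4228 / 4 = -13.60570000 eV
E_11 = -13.6057 × 2² / 11² = -54.4228 / 121 = -0.44977521 eV

The ratio is:
E_2/E_11 = (-13.60570000) / (-0.44977521)
E_2/E_11 = (-54.4228/4) / (-54.4228/121)
E_2/E_11 = 121/4
E_2/E_11 = 30.25
(Note: the Z² factors cancel in the ratio.)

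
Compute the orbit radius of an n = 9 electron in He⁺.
2.1432 nm (or 21.4317 Å)

The Bohr radius formula is:
r_n = n² a₀ / Z

where a₀ = 0.0529177 nm is the Bohr radius.

For He⁺ (Z = 2) at n = 9:
r_9 = 9² × 0.0529177 nm / 2
r_9 = 81 × 0.0529177 nm / 2
r_9 = 4.28633 nm / 2
r_9 = 2.1432 nm

The electron orbits at approximately 2.1432 nm from the nucleus.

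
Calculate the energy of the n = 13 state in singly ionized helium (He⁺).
-0.32203 eV

For hydrogen-like ions, the energy levels scale with Z²:
E_n = -13.6057 Z² / n² eV

For He⁺ (Z = 2) at n = 13:
E_13 = -13.6057 × 2² / 13²
E_13 = -13.6057 × 4 / 169
E_13 = -54.4228 / 169
E_13 = -0.32203 eV

The energy is 4 times more negative than hydrogen at the same n due to the stronger nuclear charge.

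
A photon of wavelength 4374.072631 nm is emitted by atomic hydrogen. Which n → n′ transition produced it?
n = 12 → n = 6

First, find the photon energy from the wavelength (hc = 1239.84 eV·nm):
E = hc/λ = 1239.84 eV·nm / 4374.072631 nm = 0.28345208 eV

The energy levels of hydrogen satisfy E_n = -13.6057 / n² eV, so an emission n_i → n_f releases
ΔE = 13.6057 × (1/n_f² − 1/n_i²) eV.

Setting ΔE equal to the photon energy:
1/n_f² − 1/n_i² = 0.28345208 / 13.6057 = 0.020833333

Since 1/n_i² must be positive, we need 1/n_f² > 0.020833333, i.e. n_f ≤ 6. For each allowed n_f, solve n_i = (1/n_f² − 0.020833333)^(−1/2) and check whether it is a whole number:
  n_f = 1: 1/n_i² = 1.000000000 − 0.020833333 = 0.979166667 → n_i = 1.011  (not an integer) ✗
  n_f = 2: 1/n_i² = 0.250000000 − 0.020833333 = 0.229166667 → n_i = 2.089  (not an integer) ✗
  n_f = 3: 1/n_i² = 0.111111111 − 0.020833333 = 0.090277778 → n_i = 3.328  (not an integer) ✗
  n_f = 4: 1/n_i² = 0.062500000 − 0.020833333 = 0.041666667 → n_i = 4.899  (not an integer) ✗
  n_f = 5: 1/n_i² = 0.040000000 − 0.020833333 = 0.019166667 → n_i = 7.223  (not an integer) ✗
  n_f = 6: 1/n_i² = 0.027777778 − 0.020833333 = 0.006944445 → n_i = 12.000  → integer, n_i = 12 ✓

Only n_f = 6 gives an integer upper level, n_i = 12.

The transition is from n = 12 to n = 6 (emission).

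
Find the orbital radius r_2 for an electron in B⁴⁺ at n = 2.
0.0423 nm (or 0.4233 Å)

The Bohr radius formula is:
r_n = n² a₀ / Z

where a₀ = 0.0529177 nm is the Bohr radius.

For B⁴⁺ (Z = 5) at n = 2:
r_2 = 2² × 0.0529177 nm / 5
r_2 = 4 × 0.0529177 nm / 5
r_2 = 0.21167 nm / 5
r_2 = 0.0423 nm

The electron orbits at approximately 0.0423 nm from the nucleus.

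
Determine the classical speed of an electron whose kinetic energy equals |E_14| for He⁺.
3.12528e+05 m/s (or 0.1042% of c)

The binding energy at n = 14 for He⁺ is:
E_14 = -13.6057 × 2²/14² = -0.277667347 eV
|E_14| = 0.277667347 eV

Convert to Joules:
KE = 0.277667347 eV × (1.602177 × 10⁻¹⁹ J/eV) = 4.4487224e-20 J

Using KE = ½mv²:
v = √(2·KE/m_e)
v = √(2 × 4.4487224e-20 J / 9.10938 × 10⁻³¹ kg)
v = 3.12528e+05 m/s

This is approximately 0.1042% the speed of light.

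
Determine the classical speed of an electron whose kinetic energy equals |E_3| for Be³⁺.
2.92e+06 m/s (or 0.9730% of c)

The binding energy at n = 3 for Be³⁺ is:
E_3 = -13.6057 × 4²/3² = -24.187911 eV
|E_3| = 24.187911 eV

Convert to Joules:
KE = 24.187911 eV × (1.602177 × 10⁻¹⁹ J/eV) = 3.8753e-18 J

Using KE = ½mv²:
v = √(2·KE/m_e)
v = √(2 × 3.8753e-18 J / 9.10938 × 10⁻³¹ kg)
v = 2.92e+06 m/s

This is approximately 0.9730% the speed of light.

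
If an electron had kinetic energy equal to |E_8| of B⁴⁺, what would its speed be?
1.367e+06 m/s (or 0.456085% of c)

The binding energy at n = 8 for B⁴⁺ is:
E_8 = -13.6057 × 5²/8² = -5.31472656 eV
|E_8| = 5.31472656 eV

Convert to Joules:
KE = 5.31472656 eV × (1.602177 × 10⁻¹⁹ J/eV) = 8.51513e-19 J

Using KE = ½mv²:
v = √(2·KE/m_e)
v = √(2 × 8.51513e-19 J / 9.10938 × 10⁻³¹ kg)
v = 1.367e+06 m/s

This is approximately 0.456085% the speed of light.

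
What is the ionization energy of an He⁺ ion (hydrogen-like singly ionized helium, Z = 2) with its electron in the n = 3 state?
6.0470 eV

The ionization energy is the energy needed to remove the electron completely (n → ∞).

For a hydrogen-like ion with Z = 2, E_n = -13.6057 Z² / n² eV.

At n = 3: E_3 = -13.6057 × 2² / 3² = -6.0469778 eV
At n = ∞: E_∞ = 0 eV

Ionization energy = E_∞ - E_3 = 0 - (-6.0469778) = 6.0469778 eV
Ionization energy ≈ 6.0470 eV

This is also called the binding energy of the electron in state n = 3.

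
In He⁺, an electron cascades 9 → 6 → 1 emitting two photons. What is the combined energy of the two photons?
53.75091 eV

The energy levels of He⁺ are E_n = -13.6057 × 2² / n² eV.

First transition (9 → 6):
ΔE₁ = |E_6 - E_9|
ΔE₁ = |-1.51174444444 - (-0.67188641975)| = 0.83985802 eV

Second transition (6 → 1):
ΔE₂ = |E_1 - E_6|
ΔE₂ = |-54.42280000000 - (-1.51174444444)| = 52.91105556 eV

Total energy released:
E_total = ΔE₁ + ΔE₂ = 0.83985802 + 52.91105556 = 53.75091 eV

Note: This equals the direct transition 9 → 1: 53.75091 eV ✓
Energy is conserved regardless of the path taken.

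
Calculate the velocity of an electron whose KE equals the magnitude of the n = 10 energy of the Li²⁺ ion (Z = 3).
6.563e+05 m/s (or 0.218921% of c)

The binding energy at n = 10 for Li²⁺ is:
E_10 = -13.6057 × 3²/10² = -1.22451300 eV
|E_10| = 1.22451300 eV

Convert to Joules:
KE = 1.22451300 eV × (1.602177 × 10⁻¹⁹ J/eV) = 1.96189e-19 J

Using KE = ½mv²:
v = √(2·KE/m_e)
v = √(2 × 1.96189e-19 J / 9.10938 × 10⁻³¹ kg)
v = 6.563e+05 m/s

This is approximately 0.218921% the speed of light.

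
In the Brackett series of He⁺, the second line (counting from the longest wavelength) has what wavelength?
656.11 nm

The lines of a series are numbered from the longest wavelength (smallest ΔE) outward; the second line is the transition from n = n_f + 2 to n_f.
The Brackett series has all transitions ending at n_f = 4.

For He⁺ (Z = 2), the second line (β-line) is the jump from n = 6 to n = 4:
E_6 = -13.6057 × 2² / 6² = -1.511744 eV
E_4 = -13.6057 × 2² / 4² = -3.401425 eV
ΔE = E_6 - E_4 = 1.889681 eV

λ = hc/E = 1239.84 eV·nm / 1.889681 eV
λ = 656.11 nm

This is the β-line of the Brackett series in He⁺.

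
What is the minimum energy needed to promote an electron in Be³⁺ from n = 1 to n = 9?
215.004 eV

The energy levels of a hydrogen-like atom are E_n = -13.6057 Z² eV / n².

Energy at n = 1: E_1 = -13.6057 × 4² / 1² = -217.691200 eV
Energy at n = 9: E_9 = -13.6057 × 4² / 9² = -2.687546 eV

The excitation energy is the difference:
ΔE = E_9 - E_1
ΔE = -2.687546 - (-217.691200)
ΔE = 215.004 eV

Since this is positive, energy must be absorbed (photon absorption).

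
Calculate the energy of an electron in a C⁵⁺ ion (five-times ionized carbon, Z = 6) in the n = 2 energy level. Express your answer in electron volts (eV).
-122.451300 eV

The energy levels of a hydrogen-like atom are given by:
E_n = -13.6057 Z² / n² eV  (with Z = 6 for C⁵⁺)

For n = 2:
E_2 = -13.6057 × 6² / 2²
E_2 = -13.6057 × 36 / 4
E_2 = -122.451300 eV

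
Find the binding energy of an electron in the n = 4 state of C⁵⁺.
30.6128 eV

The ionization energy is the energy needed to remove the electron completely (n → ∞).

For a hydrogen-like ion with Z = 6, E_n = -13.6057 Z² / n² eV.

At n = 4: E_4 = -13.6057 × 6² / 4² = -30.6128250 eV
At n = ∞: E_∞ = 0 eV

Ionization energy = E_∞ - E_4 = 0 - (-30.6128250) = 30.6128250 eV
Ionization energy ≈ 30.6128 eV

This is also called the binding energy of the electron in state n = 4.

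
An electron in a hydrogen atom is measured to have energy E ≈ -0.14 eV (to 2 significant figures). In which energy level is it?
n = 10

The exact energy levels follow E_n = -13.6057 eV / n².

The measured value (-0.14 eV) is reported to only 2 significant figures, so we must test candidate n values and see which one matches to that precision.

Candidate energies:
  n = 8:  E = -13.6057/8² = -0.21259 eV
  n = 9:  E = -13.6057/9² = -0.16797 eV
  n = 10:  E = -13.6057/10² = -0.13606 eV  ← matches
  n = 11:  E = -13.6057/11² = -0.11244 eV
  n = 12:  E = -13.6057/12² = -0.09448 eV

Checking against the measurement of -0.14 eV (2 sig figs), only n = 10 agrees:
E_10 = -0.13606 eV, which rounds to -0.14 eV ✓

Therefore n = 10.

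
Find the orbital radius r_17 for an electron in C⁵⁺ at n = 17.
2.5489 nm (or 25.4887 Å)

The Bohr radius formula is:
r_n = n² a₀ / Z

where a₀ = 0.0529177 nm is the Bohr radius.

For C⁵⁺ (Z = 6) at n = 17:
r_17 = 17² × 0.0529177 nm / 6
r_17 = 289 × 0.0529177 nm / 6
r_17 = 15.29322 nm / 6
r_17 = 2.5489 nm

The electron orbits at approximately 2.5489 nm from the nucleus.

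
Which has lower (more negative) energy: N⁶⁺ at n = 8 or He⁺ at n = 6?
N⁶⁺ at n = 8 (E = -10.42 eV)

Using E_n = -13.6057 Z² / n² eV:

N⁶⁺ (Z = 7) at n = 8:
E = -13.6057 × 7² / 8² = -13.6057 × 49 / 64 = -10.41686 eV

He⁺ (Z = 2) at n = 6:
E = -13.6057 × 2² / 6² = -13.6057 × 4 / 36 = -1.51174 eV

Since -10.41686 eV < -1.51174 eV,
N⁶⁺ at n = 8 is more tightly bound (requires more energy to ionize).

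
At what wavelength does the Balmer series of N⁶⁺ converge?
7.4389 nm

The series limit corresponds to the transition from n = ∞ to n = 2.
This is the highest energy (shortest wavelength) transition in the Balmer series.

E_∞ = 0 eV
E_2 = -13.6057 × 7² / 2² = -166.669825 eV

Energy at series limit:
ΔE = E_∞ - E_2 = 0 - (-166.669825) = 166.669825 eV
λ = hc/E = 1239.84 eV·nm / 166.669825 eV = 7.4389 nm

This energy equals the ionization energy from the n = 2 state of N⁶⁺.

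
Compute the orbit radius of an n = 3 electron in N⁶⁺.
0.0680 nm (or 0.6804 Å)

The Bohr radius formula is:
r_n = n² a₀ / Z

where a₀ = 0.0529177 nm is the Bohr radius.

For N⁶⁺ (Z = 7) at n = 3:
r_3 = 3² × 0.0529177 nm / 7
r_3 = 9 × 0.0529177 nm / 7
r_3 = 0.47626 nm / 7
r_3 = 0.0680 nm

The electron orbits at approximately 0.0680 nm from the nucleus.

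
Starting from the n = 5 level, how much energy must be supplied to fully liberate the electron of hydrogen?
0.5442 eV

The ionization energy is the energy needed to remove the electron completely (n → ∞).

For hydrogen, E_n = -13.6057 eV / n².

At n = 5: E_5 = -13.6057 / 5² = -0.5442280 eV
At n = ∞: E_∞ = 0 eV

Ionization energy = E_∞ - E_5 = 0 - (-0.5442280) = 0.5442280 eV
Ionization energy ≈ 0.5442 eV

This is also called the binding energy of the electron in state n = 5.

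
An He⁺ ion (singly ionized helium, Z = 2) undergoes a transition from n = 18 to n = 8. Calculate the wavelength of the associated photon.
1816.9225 nm

First, find the transition energy using E_n = -13.6057 Z² / n² eV:
E_18 = -13.6057 × 2² / 18² = -0.1679716049 eV
E_8 = -13.6057 × 2² / 8² = -0.8503562500 eV

Photon energy: |ΔE| = |E_8 - E_18| = 0.6823846451 eV

Convert to wavelength using E = hc/λ with hc = 1239.84 eV·nm:
λ = hc/E = 1239.84 eV·nm / 0.6823846451 eV
λ = 1816.9225 nm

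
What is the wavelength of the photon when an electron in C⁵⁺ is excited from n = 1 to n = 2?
3.3751 nm

First, find the transition energy using E_n = -13.6057 Z² / n² eV:
E_1 = -13.6057 × 6² / 1² = -489.805200 eV
E_2 = -13.6057 × 6² / 2² = -122.451300 eV

Photon energy: |ΔE| = |E_2 - E_1| = 367.353900 eV

Convert to wavelength using E = hc/λ with hc = 1239.84 eV·nm:
λ = hc/E = 1239.84 eV·nm / 367.353900 eV
λ = 3.3751 nm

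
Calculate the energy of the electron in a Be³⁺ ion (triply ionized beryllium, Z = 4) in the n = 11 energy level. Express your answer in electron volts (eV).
-1.80 eV

The energy levels of a hydrogen-like atom are given by:
E_n = -13.6057 Z² / n² eV  (with Z = 4 for Be³⁺)

For n = 11:
E_11 = -13.6057 × 4² / 11²
E_11 = -13.6057 × 16 / 121
E_11 = -1.80 eV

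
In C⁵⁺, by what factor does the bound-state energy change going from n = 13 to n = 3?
18.78

Using E_n = -13.6057 Z² / n² eV with Z = 6:

E_3 = -13.6057 × 6² / 3² = -489.8052 / 9 = -54.42280000 eV
E_13 = -13.6057 × 6² / 13² = -489.8052 / 169 = -2.89825562 eV

The ratio is:
E_3/E_13 = (-54.42280000) / (-2.89825562)
E_3/E_13 = (-489.8052/9) / (-489.8052/169)
E_3/E_13 = 169/9
E_3/E_13 = 18.78
(Note: the Z² factors cancel in the ratio.)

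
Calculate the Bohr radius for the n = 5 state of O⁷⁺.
0.16537 nm (or 1.65368 Å)

The Bohr radius formula is:
r_n = n² a₀ / Z

where a₀ = 0.05291772 nm is the Bohr radius.

For O⁷⁺ (Z = 8) at n = 5:
r_5 = 5² × 0.05291772 nm / 8
r_5 = 25 × 0.05291772 nm / 8
r_5 = 1.322943 nm / 8
r_5 = 0.16537 nm

The electron orbits at approximately 0.16537 nm from the nucleus.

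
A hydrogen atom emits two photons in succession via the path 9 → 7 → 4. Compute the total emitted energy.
0.682 eV

The energy levels of hydrogen are E_n = -13.6057 / n² eV.

First transition (9 → 7):
ΔE₁ = |E_7 - E_9|
ΔE₁ = |-0.277667347 - (-0.167971605)| = 0.109696 eV

Second transition (7 → 4):
ΔE₂ = |E_4 - E_7|
ΔE₂ = |-0.850356250 - (-0.277667347)| = 0.572689 eV

Total energy released:
E_total = ΔE₁ + ΔE₂ = 0.109696 + 0.572689 = 0.682 eV

Note: This equals the direct transition 9 → 4: 0.682 eV ✓
Energy is conserved regardless of the path taken.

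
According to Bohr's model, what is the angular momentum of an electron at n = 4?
4.21829e-34 J·s (or 4ℏ)

In the Bohr model, angular momentum is quantized:
L = nℏ

where ℏ = h/(2π) = 1.0545718e-34 J·s

For n = 4:
L = 4 × 1.0545718e-34 J·s
L = 4.21829e-34 J·s

This can also be written as L = 4ℏ.
The angular momentum is an integer multiple of the reduced Planck constant.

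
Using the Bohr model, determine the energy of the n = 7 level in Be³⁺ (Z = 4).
-4.44 eV

For hydrogen-like ions, the energy levels scale with Z²:
E_n = -13.6057 Z² / n² eV

For Be³⁺ (Z = 4) at n = 7:
E_7 = -13.6057 × 4² / 7²
E_7 = -13.6057 × 16 / 49
E_7 = -217.6912 / 49
E_7 = -4.44 eV

The energy is 16 times more negative than hydrogen at the same n due to the stronger nuclear charge.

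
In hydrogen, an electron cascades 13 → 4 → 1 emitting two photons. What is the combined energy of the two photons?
13.53 eV

The energy levels of hydrogen are E_n = -13.6057 / n² eV.

First transition (13 → 4):
ΔE₁ = |E_4 - E_13|
ΔE₁ = |-0.85035625 - (-0.08050710)| = 0.76985 eV

Second transition (4 → 1):
ΔE₂ = |E_1 - E_4|
ΔE₂ = |-13.60570000 - (-0.85035625)| = 12.75534 eV

Total energy released:
E_total = ΔE₁ + ΔE₂ = 0.76985 + 12.75534 = 13.53 eV

Note: This equals the direct transition 13 → 1: 13.53 eV ✓
Energy is conserved regardless of the path taken.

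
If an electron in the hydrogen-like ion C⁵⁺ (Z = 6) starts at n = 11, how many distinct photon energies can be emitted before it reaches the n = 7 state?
10

The electron can occupy levels n = 7, 8, ..., 11 during de-excitation — that is m = 11 - 7 + 1 = 5 distinct levels.

The number of distinct spectral lines equals the number of ways to choose 2 of these m levels (each pair gives one possible emission transition):

Number of lines = m(m-1)/2 = 5×4/2 = 10

These correspond to all possible transitions between the 5 levels:
11 → 10, 11 → 9, 11 → 8, 11 → 7, 10 → 9, 10 → 8, 10 → 7, 9 → 8...

Each transition produces a photon with a unique energy (and thus wavelength). This count does not depend on Z.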